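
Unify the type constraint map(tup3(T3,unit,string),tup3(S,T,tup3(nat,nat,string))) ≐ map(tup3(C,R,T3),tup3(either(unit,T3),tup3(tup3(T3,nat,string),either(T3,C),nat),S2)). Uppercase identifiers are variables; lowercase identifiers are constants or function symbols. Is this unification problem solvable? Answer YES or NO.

Decompose map/2: tup3(T3,unit,string) ≐ tup3(C,R,T3),  tup3(S,T,tup3(nat,nat,string)) ≐ tup3(either(unit,T3),tup3(tup3(T3,nat,string),either(T3,C),nat),S2).
Decompose tup3/3: T3 ≐ C,  unit ≐ R,  string ≐ T3.
Bind T3 := C; substituting into the 2 remaining equations that mention T3 gives: string ≐ C,  tup3(S,T,tup3(nat,nat,string)) ≐ tup3(either(unit,C),tup3(tup3(C,nat,string),either(C,C),nat),S2).
Bind R := unit; no other remaining equation mentions R.
Bind C := string; substituting into the remaining equation gives: tup3(S,T,tup3(nat,nat,string)) ≐ tup3(either(unit,string),tup3(tup3(string,nat,string),either(string,string),nat),S2). Substituting into the earlier binding gives T3 := string.
Decompose tup3/3: S ≐ either(unit,string),  T ≐ tup3(tup3(string,nat,string),either(string,string),nat),  tup3(nat,nat,string) ≐ S2.
Bind S := either(unit,string); no other remaining equation mentions S.
Bind T := tup3(tup3(string,nat,string),either(string,string),nat); no other remaining equation mentions T.
Bind S2 := tup3(nat,nat,string).
No equations remain and no clash or occurs-check failure arose, so a unifier exists.

YES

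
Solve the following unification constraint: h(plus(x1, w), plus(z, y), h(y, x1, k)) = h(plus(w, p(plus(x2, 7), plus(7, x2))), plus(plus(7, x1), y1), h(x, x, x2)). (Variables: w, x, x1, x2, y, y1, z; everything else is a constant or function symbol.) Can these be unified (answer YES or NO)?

YES

Decompose h/3: plus(x1, w) = plus(w, p(plus(x2, 7), plus(7, x2))),  plus(z, y) = plus(plus(7, x1), y1),  h(y, x1, k) = h(x, x, x2).
Decompose plus/2: x1 = w,  w = p(plus(x2, 7), plus(7, x2)).
Bind x1 := w; substituting into the 2 remaining equations that mention x1 gives: plus(z, y) = plus(plus(7, w), y1),  h(y, w, k) = h(x, x, x2).
Bind w := p(plus(x2, 7), plus(7, x2)); substituting into the remaining equations gives: plus(z, y) = plus(plus(7, p(plus(x2, 7), plus(7, x2))), y1),  h(y, p(plus(x2, 7), plus(7, x2)), k) = h(x, x, x2). Substituting into the earlier binding gives x1 := p(plus(x2, 7), plus(7, x2)).
Decompose plus/2: z = plus(7, p(plus(x2, 7), plus(7, x2))),  y = y1.
Bind z := plus(7, p(plus(x2, 7), plus(7, x2))); no other remaining equation mentions z.
Bind y := y1; substituting into the remaining equation gives: h(y1, p(plus(x2, 7), plus(7, x2)), k) = h(x, x, x2).
Decompose h/3: y1 = x,  p(plus(x2, 7), plus(7, x2)) = x,  k = x2.
Bind y1 := x; no other remaining equation mentions y1. Substituting into the earlier binding gives y := x.
Bind x := p(plus(x2, 7), plus(7, x2)); no other remaining equation mentions x. Substituting into the earlier bindings gives y := p(plus(x2, 7), plus(7, x2)), y1 := p(plus(x2, 7), plus(7, x2)).
Bind x2 := k. Substituting into the earlier bindings gives x1 := p(plus(k, 7), plus(7, k)), w := p(plus(k, 7), plus(7, k)), z := plus(7, p(plus(k, 7), plus(7, k))), y := p(plus(k, 7), plus(7, k)), y1 := p(plus(k, 7), plus(7, k)), x := p(plus(k, 7), plus(7, k)).
No equations remain and no clash or occurs-check failure arose, so a unifier exists.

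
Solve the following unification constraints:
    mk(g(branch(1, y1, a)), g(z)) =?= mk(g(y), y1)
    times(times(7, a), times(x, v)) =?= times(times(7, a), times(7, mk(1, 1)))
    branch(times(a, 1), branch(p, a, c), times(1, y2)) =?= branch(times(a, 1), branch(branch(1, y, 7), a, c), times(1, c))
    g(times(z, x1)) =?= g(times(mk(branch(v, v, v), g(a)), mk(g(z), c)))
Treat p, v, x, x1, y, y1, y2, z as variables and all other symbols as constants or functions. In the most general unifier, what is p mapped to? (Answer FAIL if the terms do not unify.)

Decompose mk/2: g(branch(1, y1, a)) =?= g(y),  g(z) =?= y1.
Decompose g/1: branch(1, y1, a) =?= y.
Bind y := branch(1, y1, a); substituting into the one remaining equation that mentions y gives: branch(times(a, 1), branch(p, a, c), times(1, y2)) =?= branch(times(a, 1), branch(branch(1, branch(1, y1, a), 7), a, c), times(1, c)).
Bind y1 := g(z); substituting into the one remaining equation that mentions y1 gives: branch(times(a, 1), branch(p, a, c), times(1, y2)) =?= branch(times(a, 1), branch(branch(1, branch(1, g(z), a), 7), a, c), times(1, c)). Substituting into the earlier binding gives y := branch(1, g(z), a).
Decompose times/2: times(7, a) =?= times(7, a),  times(x, v) =?= times(7, mk(1, 1)).
Delete trivial equation times(7, a) =?= times(7, a).
Decompose times/2: x =?= 7,  v =?= mk(1, 1).
Bind x := 7; no other remaining equation mentions x.
Bind v := mk(1, 1); substituting into the one remaining equation that mentions v gives: g(times(z, x1)) =?= g(times(mk(branch(mk(1, 1), mk(1, 1), mk(1, 1)), g(a)), mk(g(z), c))).
Decompose branch/3: times(a, 1) =?= times(a, 1),  branch(p, a, c) =?= branch(branch(1, branch(1, g(z), a), 7), a, c),  times(1, y2) =?= times(1, c).
Delete trivial equation times(a, 1) =?= times(a, 1).
Decompose branch/3: p =?= branch(1, branch(1, g(z), a), 7),  a =?= a,  c =?= c.
Bind p := branch(1, branch(1, g(z), a), 7); no other remaining equation mentions p.
Delete trivial equation a =?= a.
Delete trivial equation c =?= c.
Decompose times/2: 1 =?= 1,  y2 =?= c.
Delete trivial equation 1 =?= 1.
Bind y2 := c; no other remaining equation mentions y2.
Decompose g/1: times(z, x1) =?= times(mk(branch(mk(1, 1), mk(1, 1), mk(1, 1)), g(a)), mk(g(z), c)).
Decompose times/2: z =?= mk(branch(mk(1, 1), mk(1, 1), mk(1, 1)), g(a)),  x1 =?= mk(g(z), c).
Bind z := mk(branch(mk(1, 1), mk(1, 1), mk(1, 1)), g(a)); substituting into the remaining equation gives: x1 =?= mk(g(mk(branch(mk(1, 1), mk(1, 1), mk(1, 1)), g(a))), c). Substituting into the earlier bindings gives y := branch(1, g(mk(branch(mk(1, 1), mk(1, 1), mk(1, 1)), g(a))), a), y1 := g(mk(branch(mk(1, 1), mk(1, 1), mk(1, 1)), g(a))), p := branch(1, branch(1, g(mk(branch(mk(1, 1), mk(1, 1), mk(1, 1)), g(a))), a), 7).
Bind x1 := mk(g(mk(branch(mk(1, 1), mk(1, 1), mk(1, 1)), g(a))), c).
MGU = { y -> branch(1, g(mk(branch(mk(1, 1), mk(1, 1), mk(1, 1)), g(a))), a), y1 -> g(mk(branch(mk(1, 1), mk(1, 1), mk(1, 1)), g(a))), x -> 7, v -> mk(1, 1), p -> branch(1, branch(1, g(mk(branch(mk(1, 1), mk(1, 1), mk(1, 1)), g(a))), a), 7), y2 -> c, z -> mk(branch(mk(1, 1), mk(1, 1), mk(1, 1)), g(a)), x1 -> mk(g(mk(branch(mk(1, 1), mk(1, 1), mk(1, 1)), g(a))), c) }, so p -> branch(1, branch(1, g(mk(branch(mk(1, 1), mk(1, 1), mk(1, 1)), g(a))), a), 7).

branch(1, branch(1, g(mk(branch(mk(1, 1), mk(1, 1), mk(1, 1)), g(a))), a), 7)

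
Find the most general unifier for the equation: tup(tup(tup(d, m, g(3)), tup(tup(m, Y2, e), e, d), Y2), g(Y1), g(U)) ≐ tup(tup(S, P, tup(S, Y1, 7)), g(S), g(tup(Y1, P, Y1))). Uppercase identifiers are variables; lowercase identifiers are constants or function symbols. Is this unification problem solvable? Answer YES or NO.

Decompose tup/3: tup(tup(d, m, g(3)), tup(tup(m, Y2, e), e, d), Y2) ≐ tup(S, P, tup(S, Y1, 7)),  g(Y1) ≐ g(S),  g(U) ≐ g(tup(Y1, P, Y1)).
Decompose tup/3: tup(d, m, g(3)) ≐ S,  tup(tup(m, Y2, e), e, d) ≐ P,  Y2 ≐ tup(S, Y1, 7).
Bind S := tup(d, m, g(3)); substituting into the 2 remaining equations that mention S gives: Y2 ≐ tup(tup(d, m, g(3)), Y1, 7),  g(Y1) ≐ g(tup(d, m, g(3))).
Bind P := tup(tup(m, Y2, e), e, d); substituting into the one remaining equation that mentions P gives: g(U) ≐ g(tup(Y1, tup(tup(m, Y2, e), e, d), Y1)).
Bind Y2 := tup(tup(d, m, g(3)), Y1, 7); substituting into the one remaining equation that mentions Y2 gives: g(U) ≐ g(tup(Y1, tup(tup(m, tup(tup(d, m, g(3)), Y1, 7), e), e, d), Y1)). Substituting into the earlier binding gives P := tup(tup(m, tup(tup(d, m, g(3)), Y1, 7), e), e, d).
Decompose g/1: Y1 ≐ tup(d, m, g(3)).
Bind Y1 := tup(d, m, g(3)); substituting into the remaining equation gives: g(U) ≐ g(tup(tup(d, m, g(3)), tup(tup(m, tup(tup(d, m, g(3)), tup(d, m, g(3)), 7), e), e, d), tup(d, m, g(3)))). Substituting into the earlier bindings gives P := tup(tup(m, tup(tup(d, m, g(3)), tup(d, m, g(3)), 7), e), e, d), Y2 := tup(tup(d, m, g(3)), tup(d, m, g(3)), 7).
Decompose g/1: U ≐ tup(tup(d, m, g(3)), tup(tup(m, tup(tup(d, m, g(3)), tup(d, m, g(3)), 7), e), e, d), tup(d, m, g(3))).
Bind U := tup(tup(d, m, g(3)), tup(tup(m, tup(tup(d, m, g(3)), tup(d, m, g(3)), 7), e), e, d), tup(d, m, g(3))).
No equations remain and no clash or occurs-check failure arose, so a unifier exists.

YES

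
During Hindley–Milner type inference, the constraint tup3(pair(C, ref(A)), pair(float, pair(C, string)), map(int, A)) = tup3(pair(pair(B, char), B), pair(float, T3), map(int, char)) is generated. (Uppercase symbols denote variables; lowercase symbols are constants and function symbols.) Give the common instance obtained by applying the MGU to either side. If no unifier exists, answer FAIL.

Decompose tup3/3: pair(C, ref(A)) = pair(pair(B, char), B),  pair(float, pair(C, string)) = pair(float, T3),  map(int, A) = map(int, char).
Decompose pair/2: C = pair(B, char),  ref(A) = B.
Bind C := pair(B, char); substituting into the one remaining equation that mentions C gives: pair(float, pair(pair(B, char), string)) = pair(float, T3).
Bind B := ref(A); substituting into the one remaining equation that mentions B gives: pair(float, pair(pair(ref(A), char), string)) = pair(float, T3). Substituting into the earlier binding gives C := pair(ref(A), char).
Decompose pair/2: float = float,  pair(pair(ref(A), char), string) = T3.
Delete trivial equation float = float.
Bind T3 := pair(pair(ref(A), char), string); no other remaining equation mentions T3.
Decompose map/2: int = int,  A = char.
Delete trivial equation int = int.
Bind A := char. Substituting into the earlier bindings gives C := pair(ref(char), char), B := ref(char), T3 := pair(pair(ref(char), char), string).
Applying the MGU to either side gives tup3(pair(pair(ref(char), char), ref(char)), pair(float, pair(pair(ref(char), char), string)), map(int, char)).

tup3(pair(pair(ref(char), char), ref(char)), pair(float, pair(pair(ref(char), char), string)), map(int, char))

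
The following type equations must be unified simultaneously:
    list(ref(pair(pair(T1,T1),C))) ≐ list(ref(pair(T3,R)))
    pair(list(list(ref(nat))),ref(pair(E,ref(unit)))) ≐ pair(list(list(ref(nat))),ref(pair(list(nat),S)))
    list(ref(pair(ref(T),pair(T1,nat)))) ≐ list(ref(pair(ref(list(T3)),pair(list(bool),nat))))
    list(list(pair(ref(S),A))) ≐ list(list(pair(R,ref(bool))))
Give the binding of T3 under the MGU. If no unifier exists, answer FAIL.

pair(list(bool),list(bool))

Decompose list/1: ref(pair(pair(T1,T1),C)) ≐ ref(pair(T3,R)).
Decompose ref/1: pair(pair(T1,T1),C) ≐ pair(T3,R).
Decompose pair/2: pair(T1,T1) ≐ T3,  C ≐ R.
Bind T3 := pair(T1,T1); substituting into the one remaining equation that mentions T3 gives: list(ref(pair(ref(T),pair(T1,nat)))) ≐ list(ref(pair(ref(list(pair(T1,T1))),pair(list(bool),nat)))).
Bind C := R; no other remaining equation mentions C.
Decompose pair/2: list(list(ref(nat))) ≐ list(list(ref(nat))),  ref(pair(E,ref(unit))) ≐ ref(pair(list(nat),S)).
Delete trivial equation list(list(ref(nat))) ≐ list(list(ref(nat))).
Decompose ref/1: pair(E,ref(unit)) ≐ pair(list(nat),S).
Decompose pair/2: E ≐ list(nat),  ref(unit) ≐ S.
Bind E := list(nat); no other remaining equation mentions E.
Bind S := ref(unit); substituting into the one remaining equation that mentions S gives: list(list(pair(ref(ref(unit)),A))) ≐ list(list(pair(R,ref(bool)))).
Decompose list/1: ref(pair(ref(T),pair(T1,nat))) ≐ ref(pair(ref(list(pair(T1,T1))),pair(list(bool),nat))).
Decompose ref/1: pair(ref(T),pair(T1,nat)) ≐ pair(ref(list(pair(T1,T1))),pair(list(bool),nat)).
Decompose pair/2: ref(T) ≐ ref(list(pair(T1,T1))),  pair(T1,nat) ≐ pair(list(bool),nat).
Decompose ref/1: T ≐ list(pair(T1,T1)).
Bind T := list(pair(T1,T1)); no other remaining equation mentions T.
Decompose pair/2: T1 ≐ list(bool),  nat ≐ nat.
Bind T1 := list(bool); no other remaining equation mentions T1. Substituting into the earlier bindings gives T3 := pair(list(bool),list(bool)), T := list(pair(list(bool),list(bool))).
Delete trivial equation nat ≐ nat.
Decompose list/1: list(pair(ref(ref(unit)),A)) ≐ list(pair(R,ref(bool))).
Decompose list/1: pair(ref(ref(unit)),A) ≐ pair(R,ref(bool)).
Decompose pair/2: ref(ref(unit)) ≐ R,  A ≐ ref(bool).
Bind R := ref(ref(unit)); no other remaining equation mentions R. Substituting into the earlier binding gives C := ref(ref(unit)).
Bind A := ref(bool).
MGU = { T3 := pair(list(bool),list(bool)), C := ref(ref(unit)), E := list(nat), S := ref(unit), T := list(pair(list(bool),list(bool))), T1 := list(bool), R := ref(ref(unit)), A := ref(bool) }, so T3 := pair(list(bool),list(bool)).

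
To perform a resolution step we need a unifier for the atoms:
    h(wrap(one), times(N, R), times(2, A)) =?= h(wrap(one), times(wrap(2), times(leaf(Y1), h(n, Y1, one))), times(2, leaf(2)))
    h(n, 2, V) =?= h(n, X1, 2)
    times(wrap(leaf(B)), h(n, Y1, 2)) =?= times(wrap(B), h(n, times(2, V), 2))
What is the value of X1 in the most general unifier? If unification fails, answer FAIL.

FAIL

Decompose h/3: wrap(one) =?= wrap(one),  times(N, R) =?= times(wrap(2), times(leaf(Y1), h(n, Y1, one))),  times(2, A) =?= times(2, leaf(2)).
Delete trivial equation wrap(one) =?= wrap(one).
Decompose times/2: N =?= wrap(2),  R =?= times(leaf(Y1), h(n, Y1, one)).
Bind N := wrap(2); no other remaining equation mentions N.
Bind R := times(leaf(Y1), h(n, Y1, one)); no other remaining equation mentions R.
Decompose times/2: 2 =?= 2,  A =?= leaf(2).
Delete trivial equation 2 =?= 2.
Bind A := leaf(2); no other remaining equation mentions A.
Decompose h/3: n =?= n,  2 =?= X1,  V =?= 2.
Delete trivial equation n =?= n.
Bind X1 := 2; no other remaining equation mentions X1.
Bind V := 2; substituting into the remaining equation gives: times(wrap(leaf(B)), h(n, Y1, 2)) =?= times(wrap(B), h(n, times(2, 2), 2)).
Decompose times/2: wrap(leaf(B)) =?= wrap(B),  h(n, Y1, 2) =?= h(n, times(2, 2), 2).
Decompose wrap/1: leaf(B) =?= B.
Occurs check fails: B occurs in leaf(B); the equation B =?= leaf(B) has no finite solution.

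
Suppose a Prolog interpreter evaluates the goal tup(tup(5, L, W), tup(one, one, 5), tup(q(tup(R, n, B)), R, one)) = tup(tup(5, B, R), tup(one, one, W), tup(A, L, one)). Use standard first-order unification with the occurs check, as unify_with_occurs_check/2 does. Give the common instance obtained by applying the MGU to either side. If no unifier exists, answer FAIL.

Decompose tup/3: tup(5, L, W) = tup(5, B, R),  tup(one, one, 5) = tup(one, one, W),  tup(q(tup(R, n, B)), R, one) = tup(A, L, one).
Decompose tup/3: 5 = 5,  L = B,  W = R.
Delete trivial equation 5 = 5.
Bind L := B; substituting into the one remaining equation that mentions L gives: tup(q(tup(R, n, B)), R, one) = tup(A, B, one).
Bind W := R; substituting into the one remaining equation that mentions W gives: tup(one, one, 5) = tup(one, one, R).
Decompose tup/3: one = one,  one = one,  5 = R.
Delete trivial equation one = one.
Delete trivial equation one = one.
Bind R := 5; substituting into the remaining equation gives: tup(q(tup(5, n, B)), 5, one) = tup(A, B, one). Substituting into the earlier binding gives W := 5.
Decompose tup/3: q(tup(5, n, B)) = A,  5 = B,  one = one.
Bind A := q(tup(5, n, B)); no other remaining equation mentions A.
Bind B := 5; no other remaining equation mentions B. Substituting into the earlier bindings gives L := 5, A := q(tup(5, n, 5)).
Delete trivial equation one = one.
Applying the MGU to either side gives tup(tup(5, 5, 5), tup(one, one, 5), tup(q(tup(5, n, 5)), 5, one)).

tup(tup(5, 5, 5), tup(one, one, 5), tup(q(tup(5, n, 5)), 5, one))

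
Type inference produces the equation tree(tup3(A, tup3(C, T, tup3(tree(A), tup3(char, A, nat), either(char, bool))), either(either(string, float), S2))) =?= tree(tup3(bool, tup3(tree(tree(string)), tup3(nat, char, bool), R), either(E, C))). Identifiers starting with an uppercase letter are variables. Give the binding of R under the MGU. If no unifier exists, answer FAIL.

tup3(tree(bool), tup3(char, bool, nat), either(char, bool))

Decompose tree/1: tup3(A, tup3(C, T, tup3(tree(A), tup3(char, A, nat), either(char, bool))), either(either(string, float), S2)) =?= tup3(bool, tup3(tree(tree(string)), tup3(nat, char, bool), R), either(E, C)).
Decompose tup3/3: A =?= bool,  tup3(C, T, tup3(tree(A), tup3(char, A, nat), either(char, bool))) =?= tup3(tree(tree(string)), tup3(nat, char, bool), R),  either(either(string, float), S2) =?= either(E, C).
Bind A := bool; substituting into the one remaining equation that mentions A gives: tup3(C, T, tup3(tree(bool), tup3(char, bool, nat), either(char, bool))) =?= tup3(tree(tree(string)), tup3(nat, char, bool), R).
Decompose tup3/3: C =?= tree(tree(string)),  T =?= tup3(nat, char, bool),  tup3(tree(bool), tup3(char, bool, nat), either(char, bool)) =?= R.
Bind C := tree(tree(string)); substituting into the one remaining equation that mentions C gives: either(either(string, float), S2) =?= either(E, tree(tree(string))).
Bind T := tup3(nat, char, bool); no other remaining equation mentions T.
Bind R := tup3(tree(bool), tup3(char, bool, nat), either(char, bool)); no other remaining equation mentions R.
Decompose either/2: either(string, float) =?= E,  S2 =?= tree(tree(string)).
Bind E := either(string, float); no other remaining equation mentions E.
Bind S2 := tree(tree(string)).
MGU = { A ↦ bool, C ↦ tree(tree(string)), T ↦ tup3(nat, char, bool), R ↦ tup3(tree(bool), tup3(char, bool, nat), either(char, bool)), E ↦ either(string, float), S2 ↦ tree(tree(string)) }, so R ↦ tup3(tree(bool), tup3(char, bool, nat), either(char, bool)).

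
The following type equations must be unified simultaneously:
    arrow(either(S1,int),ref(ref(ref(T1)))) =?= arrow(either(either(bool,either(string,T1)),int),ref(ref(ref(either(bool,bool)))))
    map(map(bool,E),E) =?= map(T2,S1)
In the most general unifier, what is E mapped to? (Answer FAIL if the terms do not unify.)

Decompose arrow/2: either(S1,int) =?= either(either(bool,either(string,T1)),int),  ref(ref(ref(T1))) =?= ref(ref(ref(either(bool,bool)))).
Decompose either/2: S1 =?= either(bool,either(string,T1)),  int =?= int.
Bind S1 := either(bool,either(string,T1)); substituting into the one remaining equation that mentions S1 gives: map(map(bool,E),E) =?= map(T2,either(bool,either(string,T1))).
Delete trivial equation int =?= int.
Decompose ref/1: ref(ref(T1)) =?= ref(ref(either(bool,bool))).
Decompose ref/1: ref(T1) =?= ref(either(bool,bool)).
Decompose ref/1: T1 =?= either(bool,bool).
Bind T1 := either(bool,bool); substituting into the remaining equation gives: map(map(bool,E),E) =?= map(T2,either(bool,either(string,either(bool,bool)))). Substituting into the earlier binding gives S1 := either(bool,either(string,either(bool,bool))).
Decompose map/2: map(bool,E) =?= T2,  E =?= either(bool,either(string,either(bool,bool))).
Bind T2 := map(bool,E); no other remaining equation mentions T2.
Bind E := either(bool,either(string,either(bool,bool))). Substituting into the earlier binding gives T2 := map(bool,either(bool,either(string,either(bool,bool)))).
MGU = { S1 := either(bool,either(string,either(bool,bool))), T1 := either(bool,bool), T2 := map(bool,either(bool,either(string,either(bool,bool)))), E := either(bool,either(string,either(bool,bool))) }, so E := either(bool,either(string,either(bool,bool))).

either(bool,either(string,either(bool,bool)))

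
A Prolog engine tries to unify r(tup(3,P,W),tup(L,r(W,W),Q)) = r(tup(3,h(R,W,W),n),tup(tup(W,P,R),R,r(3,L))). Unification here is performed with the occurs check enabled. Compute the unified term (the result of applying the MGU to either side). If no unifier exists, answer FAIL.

Decompose r/2: tup(3,P,W) = tup(3,h(R,W,W),n),  tup(L,r(W,W),Q) = tup(tup(W,P,R),R,r(3,L)).
Decompose tup/3: 3 = 3,  P = h(R,W,W),  W = n.
Delete trivial equation 3 = 3.
Bind P := h(R,W,W); substituting into the one remaining equation that mentions P gives: tup(L,r(W,W),Q) = tup(tup(W,h(R,W,W),R),R,r(3,L)).
Bind W := n; substituting into the remaining equation gives: tup(L,r(n,n),Q) = tup(tup(n,h(R,n,n),R),R,r(3,L)). Substituting into the earlier binding gives P := h(R,n,n).
Decompose tup/3: L = tup(n,h(R,n,n),R),  r(n,n) = R,  Q = r(3,L).
Bind L := tup(n,h(R,n,n),R); substituting into the one remaining equation that mentions L gives: Q = r(3,tup(n,h(R,n,n),R)).
Bind R := r(n,n); substituting into the remaining equation gives: Q = r(3,tup(n,h(r(n,n),n,n),r(n,n))). Substituting into the earlier bindings gives P := h(r(n,n),n,n), L := tup(n,h(r(n,n),n,n),r(n,n)).
Bind Q := r(3,tup(n,h(r(n,n),n,n),r(n,n))).
Applying the MGU to either side gives r(tup(3,h(r(n,n),n,n),n),tup(tup(n,h(r(n,n),n,n),r(n,n)),r(n,n),r(3,tup(n,h(r(n,n),n,n),r(n,n))))).

r(tup(3,h(r(n,n),n,n),n),tup(tup(n,h(r(n,n),n,n),r(n,n)),r(n,n),r(3,tup(n,h(r(n,n),n,n),r(n,n)))))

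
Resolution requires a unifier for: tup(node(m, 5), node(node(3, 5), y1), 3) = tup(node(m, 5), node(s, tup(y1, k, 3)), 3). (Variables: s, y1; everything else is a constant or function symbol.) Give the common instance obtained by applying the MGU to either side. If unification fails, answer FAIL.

FAIL

Decompose tup/3: node(m, 5) = node(m, 5),  node(node(3, 5), y1) = node(s, tup(y1, k, 3)),  3 = 3.
Delete trivial equation node(m, 5) = node(m, 5).
Decompose node/2: node(3, 5) = s,  y1 = tup(y1, k, 3).
Bind s := node(3, 5); no other remaining equation mentions s.
Occurs check fails: y1 occurs in tup(y1, k, 3); the equation y1 = tup(y1, k, 3) has no finite solution.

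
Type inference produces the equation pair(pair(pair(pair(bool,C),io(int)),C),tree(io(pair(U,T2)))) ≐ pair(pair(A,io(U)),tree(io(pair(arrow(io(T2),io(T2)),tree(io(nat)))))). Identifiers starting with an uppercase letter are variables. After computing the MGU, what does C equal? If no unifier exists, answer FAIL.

Decompose pair/2: pair(pair(pair(bool,C),io(int)),C) ≐ pair(A,io(U)),  tree(io(pair(U,T2))) ≐ tree(io(pair(arrow(io(T2),io(T2)),tree(io(nat))))).
Decompose pair/2: pair(pair(bool,C),io(int)) ≐ A,  C ≐ io(U).
Bind A := pair(pair(bool,C),io(int)); no other remaining equation mentions A.
Bind C := io(U); no other remaining equation mentions C. Substituting into the earlier binding gives A := pair(pair(bool,io(U)),io(int)).
Decompose tree/1: io(pair(U,T2)) ≐ io(pair(arrow(io(T2),io(T2)),tree(io(nat)))).
Decompose io/1: pair(U,T2) ≐ pair(arrow(io(T2),io(T2)),tree(io(nat))).
Decompose pair/2: U ≐ arrow(io(T2),io(T2)),  T2 ≐ tree(io(nat)).
Bind U := arrow(io(T2),io(T2)); no other remaining equation mentions U. Substituting into the earlier bindings gives A := pair(pair(bool,io(arrow(io(T2),io(T2)))),io(int)), C := io(arrow(io(T2),io(T2))).
Bind T2 := tree(io(nat)). Substituting into the earlier bindings gives A := pair(pair(bool,io(arrow(io(tree(io(nat))),io(tree(io(nat)))))),io(int)), C := io(arrow(io(tree(io(nat))),io(tree(io(nat))))), U := arrow(io(tree(io(nat))),io(tree(io(nat)))).
MGU = { A -> pair(pair(bool,io(arrow(io(tree(io(nat))),io(tree(io(nat)))))),io(int)), C -> io(arrow(io(tree(io(nat))),io(tree(io(nat))))), U -> arrow(io(tree(io(nat))),io(tree(io(nat)))), T2 -> tree(io(nat)) }, so C -> io(arrow(io(tree(io(nat))),io(tree(io(nat))))).

io(arrow(io(tree(io(nat))),io(tree(io(nat)))))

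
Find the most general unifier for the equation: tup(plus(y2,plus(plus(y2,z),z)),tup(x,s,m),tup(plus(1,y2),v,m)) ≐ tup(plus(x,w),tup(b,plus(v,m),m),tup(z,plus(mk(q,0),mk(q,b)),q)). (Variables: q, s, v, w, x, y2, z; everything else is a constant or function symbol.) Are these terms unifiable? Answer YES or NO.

Decompose tup/3: plus(y2,plus(plus(y2,z),z)) ≐ plus(x,w),  tup(x,s,m) ≐ tup(b,plus(v,m),m),  tup(plus(1,y2),v,m) ≐ tup(z,plus(mk(q,0),mk(q,b)),q).
Decompose plus/2: y2 ≐ x,  plus(plus(y2,z),z) ≐ w.
Bind y2 := x; substituting into the 2 remaining equations that mention y2 gives: plus(plus(x,z),z) ≐ w,  tup(plus(1,x),v,m) ≐ tup(z,plus(mk(q,0),mk(q,b)),q).
Bind w := plus(plus(x,z),z); no other remaining equation mentions w.
Decompose tup/3: x ≐ b,  s ≐ plus(v,m),  m ≐ m.
Bind x := b; substituting into the one remaining equation that mentions x gives: tup(plus(1,b),v,m) ≐ tup(z,plus(mk(q,0),mk(q,b)),q). Substituting into the earlier bindings gives y2 := b, w := plus(plus(b,z),z).
Bind s := plus(v,m); no other remaining equation mentions s.
Delete trivial equation m ≐ m.
Decompose tup/3: plus(1,b) ≐ z,  v ≐ plus(mk(q,0),mk(q,b)),  m ≐ q.
Bind z := plus(1,b); no other remaining equation mentions z. Substituting into the earlier binding gives w := plus(plus(b,plus(1,b)),plus(1,b)).
Bind v := plus(mk(q,0),mk(q,b)); no other remaining equation mentions v. Substituting into the earlier binding gives s := plus(plus(mk(q,0),mk(q,b)),m).
Bind q := m. Substituting into the earlier bindings gives s := plus(plus(mk(m,0),mk(m,b)),m), v := plus(mk(m,0),mk(m,b)).
No equations remain and no clash or occurs-check failure arose, so a unifier exists.

YES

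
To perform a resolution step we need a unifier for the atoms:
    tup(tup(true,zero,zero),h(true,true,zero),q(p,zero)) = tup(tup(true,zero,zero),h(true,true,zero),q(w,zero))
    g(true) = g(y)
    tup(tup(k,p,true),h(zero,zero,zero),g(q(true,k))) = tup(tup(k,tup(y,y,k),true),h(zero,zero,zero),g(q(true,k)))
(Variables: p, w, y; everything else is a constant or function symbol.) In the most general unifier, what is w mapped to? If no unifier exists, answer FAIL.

tup(true,true,k)

Decompose tup/3: tup(true,zero,zero) = tup(true,zero,zero),  h(true,true,zero) = h(true,true,zero),  q(p,zero) = q(w,zero).
Delete trivial equation tup(true,zero,zero) = tup(true,zero,zero).
Delete trivial equation h(true,true,zero) = h(true,true,zero).
Decompose q/2: p = w,  zero = zero.
Bind p := w; substituting into the one remaining equation that mentions p gives: tup(tup(k,w,true),h(zero,zero,zero),g(q(true,k))) = tup(tup(k,tup(y,y,k),true),h(zero,zero,zero),g(q(true,k))).
Delete trivial equation zero = zero.
Decompose g/1: true = y.
Bind y := true; substituting into the remaining equation gives: tup(tup(k,w,true),h(zero,zero,zero),g(q(true,k))) = tup(tup(k,tup(true,true,k),true),h(zero,zero,zero),g(q(true,k))).
Decompose tup/3: tup(k,w,true) = tup(k,tup(true,true,k),true),  h(zero,zero,zero) = h(zero,zero,zero),  g(q(true,k)) = g(q(true,k)).
Decompose tup/3: k = k,  w = tup(true,true,k),  true = true.
Delete trivial equation k = k.
Bind w := tup(true,true,k); no other remaining equation mentions w. Substituting into the earlier binding gives p := tup(true,true,k).
Delete trivial equation true = true.
Delete trivial equation h(zero,zero,zero) = h(zero,zero,zero).
Delete trivial equation g(q(true,k)) = g(q(true,k)).
MGU = { p ↦ tup(true,true,k), y ↦ true, w ↦ tup(true,true,k) }, so w ↦ tup(true,true,k).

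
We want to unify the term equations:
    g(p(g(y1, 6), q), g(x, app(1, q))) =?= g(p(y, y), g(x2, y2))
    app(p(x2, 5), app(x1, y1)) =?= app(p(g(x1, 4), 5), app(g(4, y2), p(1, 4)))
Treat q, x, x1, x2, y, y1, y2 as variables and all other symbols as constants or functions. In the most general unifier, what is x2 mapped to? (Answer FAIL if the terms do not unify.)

g(g(4, app(1, g(p(1, 4), 6))), 4)

Decompose g/2: p(g(y1, 6), q) =?= p(y, y),  g(x, app(1, q)) =?= g(x2, y2).
Decompose p/2: g(y1, 6) =?= y,  q =?= y.
Bind y := g(y1, 6); substituting into the one remaining equation that mentions y gives: q =?= g(y1, 6).
Bind q := g(y1, 6); substituting into the one remaining equation that mentions q gives: g(x, app(1, g(y1, 6))) =?= g(x2, y2).
Decompose g/2: x =?= x2,  app(1, g(y1, 6)) =?= y2.
Bind x := x2; no other remaining equation mentions x.
Bind y2 := app(1, g(y1, 6)); substituting into the remaining equation gives: app(p(x2, 5), app(x1, y1)) =?= app(p(g(x1, 4), 5), app(g(4, app(1, g(y1, 6))), p(1, 4))).
Decompose app/2: p(x2, 5) =?= p(g(x1, 4), 5),  app(x1, y1) =?= app(g(4, app(1, g(y1, 6))), p(1, 4)).
Decompose p/2: x2 =?= g(x1, 4),  5 =?= 5.
Bind x2 := g(x1, 4); no other remaining equation mentions x2. Substituting into the earlier binding gives x := g(x1, 4).
Delete trivial equation 5 =?= 5.
Decompose app/2: x1 =?= g(4, app(1, g(y1, 6))),  y1 =?= p(1, 4).
Bind x1 := g(4, app(1, g(y1, 6))); no other remaining equation mentions x1. Substituting into the earlier bindings gives x := g(g(4, app(1, g(y1, 6))), 4), x2 := g(g(4, app(1, g(y1, 6))), 4).
Bind y1 := p(1, 4). Substituting into the earlier bindings gives y := g(p(1, 4), 6), q := g(p(1, 4), 6), x := g(g(4, app(1, g(p(1, 4), 6))), 4), y2 := app(1, g(p(1, 4), 6)), x2 := g(g(4, app(1, g(p(1, 4), 6))), 4), x1 := g(4, app(1, g(p(1, 4), 6))).
MGU = { y -> g(p(1, 4), 6), q -> g(p(1, 4), 6), x -> g(g(4, app(1, g(p(1, 4), 6))), 4), y2 -> app(1, g(p(1, 4), 6)), x2 -> g(g(4, app(1, g(p(1, 4), 6))), 4), x1 -> g(4, app(1, g(p(1, 4), 6))), y1 -> p(1, 4) }, so x2 -> g(g(4, app(1, g(p(1, 4), 6))), 4).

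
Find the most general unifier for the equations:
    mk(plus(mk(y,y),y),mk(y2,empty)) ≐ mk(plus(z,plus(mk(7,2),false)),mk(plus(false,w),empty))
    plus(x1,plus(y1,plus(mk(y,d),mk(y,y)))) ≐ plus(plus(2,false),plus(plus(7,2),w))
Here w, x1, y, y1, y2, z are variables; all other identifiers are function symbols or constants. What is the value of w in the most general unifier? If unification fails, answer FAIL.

Decompose mk/2: plus(mk(y,y),y) ≐ plus(z,plus(mk(7,2),false)),  mk(y2,empty) ≐ mk(plus(false,w),empty).
Decompose plus/2: mk(y,y) ≐ z,  y ≐ plus(mk(7,2),false).
Bind z := mk(y,y); no other remaining equation mentions z.
Bind y := plus(mk(7,2),false); substituting into the one remaining equation that mentions y gives: plus(x1,plus(y1,plus(mk(plus(mk(7,2),false),d),mk(plus(mk(7,2),false),plus(mk(7,2),false))))) ≐ plus(plus(2,false),plus(plus(7,2),w)). Substituting into the earlier binding gives z := mk(plus(mk(7,2),false),plus(mk(7,2),false)).
Decompose mk/2: y2 ≐ plus(false,w),  empty ≐ empty.
Bind y2 := plus(false,w); no other remaining equation mentions y2.
Delete trivial equation empty ≐ empty.
Decompose plus/2: x1 ≐ plus(2,false),  plus(y1,plus(mk(plus(mk(7,2),false),d),mk(plus(mk(7,2),false),plus(mk(7,2),false)))) ≐ plus(plus(7,2),w).
Bind x1 := plus(2,false); no other remaining equation mentions x1.
Decompose plus/2: y1 ≐ plus(7,2),  plus(mk(plus(mk(7,2),false),d),mk(plus(mk(7,2),false),plus(mk(7,2),false))) ≐ w.
Bind y1 := plus(7,2); no other remaining equation mentions y1.
Bind w := plus(mk(plus(mk(7,2),false),d),mk(plus(mk(7,2),false),plus(mk(7,2),false))). Substituting into the earlier binding gives y2 := plus(false,plus(mk(plus(mk(7,2),false),d),mk(plus(mk(7,2),false),plus(mk(7,2),false)))).
MGU = { z ↦ mk(plus(mk(7,2),false),plus(mk(7,2),false)), y ↦ plus(mk(7,2),false), y2 ↦ plus(false,plus(mk(plus(mk(7,2),false),d),mk(plus(mk(7,2),false),plus(mk(7,2),false)))), x1 ↦ plus(2,false), y1 ↦ plus(7,2), w ↦ plus(mk(plus(mk(7,2),false),d),mk(plus(mk(7,2),false),plus(mk(7,2),false))) }, so w ↦ plus(mk(plus(mk(7,2),false),d),mk(plus(mk(7,2),false),plus(mk(7,2),false))).

plus(mk(plus(mk(7,2),false),d),mk(plus(mk(7,2),false),plus(mk(7,2),false)))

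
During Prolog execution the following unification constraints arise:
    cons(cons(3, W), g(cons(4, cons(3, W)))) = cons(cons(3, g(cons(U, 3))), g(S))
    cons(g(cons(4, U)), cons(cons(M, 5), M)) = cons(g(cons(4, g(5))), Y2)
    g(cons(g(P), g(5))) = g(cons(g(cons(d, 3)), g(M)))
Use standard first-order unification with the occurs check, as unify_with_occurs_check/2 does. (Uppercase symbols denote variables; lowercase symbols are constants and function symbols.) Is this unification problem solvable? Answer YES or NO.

YES

Decompose cons/2: cons(3, W) = cons(3, g(cons(U, 3))),  g(cons(4, cons(3, W))) = g(S).
Decompose cons/2: 3 = 3,  W = g(cons(U, 3)).
Delete trivial equation 3 = 3.
Bind W := g(cons(U, 3)); substituting into the one remaining equation that mentions W gives: g(cons(4, cons(3, g(cons(U, 3))))) = g(S).
Decompose g/1: cons(4, cons(3, g(cons(U, 3)))) = S.
Bind S := cons(4, cons(3, g(cons(U, 3)))); no other remaining equation mentions S.
Decompose cons/2: g(cons(4, U)) = g(cons(4, g(5))),  cons(cons(M, 5), M) = Y2.
Decompose g/1: cons(4, U) = cons(4, g(5)).
Decompose cons/2: 4 = 4,  U = g(5).
Delete trivial equation 4 = 4.
Bind U := g(5); no other remaining equation mentions U. Substituting into the earlier bindings gives W := g(cons(g(5), 3)), S := cons(4, cons(3, g(cons(g(5), 3)))).
Bind Y2 := cons(cons(M, 5), M); no other remaining equation mentions Y2.
Decompose g/1: cons(g(P), g(5)) = cons(g(cons(d, 3)), g(M)).
Decompose cons/2: g(P) = g(cons(d, 3)),  g(5) = g(M).
Decompose g/1: P = cons(d, 3).
Bind P := cons(d, 3); no other remaining equation mentions P.
Decompose g/1: 5 = M.
Bind M := 5. Substituting into the earlier binding gives Y2 := cons(cons(5, 5), 5).
No equations remain and no clash or occurs-check failure arose, so a unifier exists.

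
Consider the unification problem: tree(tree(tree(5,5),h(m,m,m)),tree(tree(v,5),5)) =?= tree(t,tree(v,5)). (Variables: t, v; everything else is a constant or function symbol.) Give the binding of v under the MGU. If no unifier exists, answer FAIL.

FAIL

Decompose tree/2: tree(tree(5,5),h(m,m,m)) =?= t,  tree(tree(v,5),5) =?= tree(v,5).
Bind t := tree(tree(5,5),h(m,m,m)); no other remaining equation mentions t.
Decompose tree/2: tree(v,5) =?= v,  5 =?= 5.
Occurs check fails: v occurs in tree(v,5); the equation v =?= tree(v,5) has no finite solution.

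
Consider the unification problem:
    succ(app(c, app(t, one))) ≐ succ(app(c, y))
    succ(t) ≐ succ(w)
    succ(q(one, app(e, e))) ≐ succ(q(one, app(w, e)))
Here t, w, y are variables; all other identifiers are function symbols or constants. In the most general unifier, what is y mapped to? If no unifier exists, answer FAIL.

Decompose succ/1: app(c, app(t, one)) ≐ app(c, y).
Decompose app/2: c ≐ c,  app(t, one) ≐ y.
Delete trivial equation c ≐ c.
Bind y := app(t, one); no other remaining equation mentions y.
Decompose succ/1: t ≐ w.
Bind t := w; no other remaining equation mentions t. Substituting into the earlier binding gives y := app(w, one).
Decompose succ/1: q(one, app(e, e)) ≐ q(one, app(w, e)).
Decompose q/2: one ≐ one,  app(e, e) ≐ app(w, e).
Delete trivial equation one ≐ one.
Decompose app/2: e ≐ w,  e ≐ e.
Bind w := e; no other remaining equation mentions w. Substituting into the earlier bindings gives y := app(e, one), t := e.
Delete trivial equation e ≐ e.
MGU = { y := app(e, one), t := e, w := e }, so y := app(e, one).

app(e, one)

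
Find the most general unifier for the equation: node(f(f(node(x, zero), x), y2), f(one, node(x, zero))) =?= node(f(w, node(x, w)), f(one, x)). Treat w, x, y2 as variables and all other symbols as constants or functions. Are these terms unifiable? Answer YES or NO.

Decompose node/2: f(f(node(x, zero), x), y2) =?= f(w, node(x, w)),  f(one, node(x, zero)) =?= f(one, x).
Decompose f/2: f(node(x, zero), x) =?= w,  y2 =?= node(x, w).
Bind w := f(node(x, zero), x); substituting into the one remaining equation that mentions w gives: y2 =?= node(x, f(node(x, zero), x)).
Bind y2 := node(x, f(node(x, zero), x)); no other remaining equation mentions y2.
Decompose f/2: one =?= one,  node(x, zero) =?= x.
Delete trivial equation one =?= one.
Occurs check fails: x occurs in node(x, zero); the equation x =?= node(x, zero) has no finite solution.

NO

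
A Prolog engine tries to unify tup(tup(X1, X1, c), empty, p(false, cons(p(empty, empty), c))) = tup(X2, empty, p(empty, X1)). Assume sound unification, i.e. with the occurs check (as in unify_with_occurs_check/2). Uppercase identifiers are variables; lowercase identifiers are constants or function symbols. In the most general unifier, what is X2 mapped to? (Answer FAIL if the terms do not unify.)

FAIL

Decompose tup/3: tup(X1, X1, c) = X2,  empty = empty,  p(false, cons(p(empty, empty), c)) = p(empty, X1).
Bind X2 := tup(X1, X1, c); no other remaining equation mentions X2.
Delete trivial equation empty = empty.
Decompose p/2: false = empty,  cons(p(empty, empty), c) = X1.
Clash: constants false and empty differ; no unifier exists.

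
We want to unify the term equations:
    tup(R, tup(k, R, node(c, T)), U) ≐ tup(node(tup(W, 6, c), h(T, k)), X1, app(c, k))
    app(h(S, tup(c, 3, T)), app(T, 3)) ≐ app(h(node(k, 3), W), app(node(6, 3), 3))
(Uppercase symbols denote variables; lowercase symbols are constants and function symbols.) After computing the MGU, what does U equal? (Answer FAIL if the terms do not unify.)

Decompose tup/3: R ≐ node(tup(W, 6, c), h(T, k)),  tup(k, R, node(c, T)) ≐ X1,  U ≐ app(c, k).
Bind R := node(tup(W, 6, c), h(T, k)); substituting into the one remaining equation that mentions R gives: tup(k, node(tup(W, 6, c), h(T, k)), node(c, T)) ≐ X1.
Bind X1 := tup(k, node(tup(W, 6, c), h(T, k)), node(c, T)); no other remaining equation mentions X1.
Bind U := app(c, k); no other remaining equation mentions U.
Decompose app/2: h(S, tup(c, 3, T)) ≐ h(node(k, 3), W),  app(T, 3) ≐ app(node(6, 3), 3).
Decompose h/2: S ≐ node(k, 3),  tup(c, 3, T) ≐ W.
Bind S := node(k, 3); no other remaining equation mentions S.
Bind W := tup(c, 3, T); no other remaining equation mentions W. Substituting into the earlier bindings gives R := node(tup(tup(c, 3, T), 6, c), h(T, k)), X1 := tup(k, node(tup(tup(c, 3, T), 6, c), h(T, k)), node(c, T)).
Decompose app/2: T ≐ node(6, 3),  3 ≐ 3.
Bind T := node(6, 3); no other remaining equation mentions T. Substituting into the earlier bindings gives R := node(tup(tup(c, 3, node(6, 3)), 6, c), h(node(6, 3), k)), X1 := tup(k, node(tup(tup(c, 3, node(6, 3)), 6, c), h(node(6, 3), k)), node(c, node(6, 3))), W := tup(c, 3, node(6, 3)).
Delete trivial equation 3 ≐ 3.
MGU = { R -> node(tup(tup(c, 3, node(6, 3)), 6, c), h(node(6, 3), k)), X1 -> tup(k, node(tup(tup(c, 3, node(6, 3)), 6, c), h(node(6, 3), k)), node(c, node(6, 3))), U -> app(c, k), S -> node(k, 3), W -> tup(c, 3, node(6, 3)), T -> node(6, 3) }, so U -> app(c, k).

app(c, k)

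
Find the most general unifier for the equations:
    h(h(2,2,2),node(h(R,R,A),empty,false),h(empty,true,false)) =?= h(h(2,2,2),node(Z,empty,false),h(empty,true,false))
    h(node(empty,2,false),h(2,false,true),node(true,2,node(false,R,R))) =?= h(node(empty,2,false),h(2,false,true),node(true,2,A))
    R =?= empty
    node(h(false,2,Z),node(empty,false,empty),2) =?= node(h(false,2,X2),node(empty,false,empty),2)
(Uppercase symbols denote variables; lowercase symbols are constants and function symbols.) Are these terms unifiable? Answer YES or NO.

YES

Decompose h/3: h(2,2,2) =?= h(2,2,2),  node(h(R,R,A),empty,false) =?= node(Z,empty,false),  h(empty,true,false) =?= h(empty,true,false).
Delete trivial equation h(2,2,2) =?= h(2,2,2).
Decompose node/3: h(R,R,A) =?= Z,  empty =?= empty,  false =?= false.
Bind Z := h(R,R,A); substituting into the one remaining equation that mentions Z gives: node(h(false,2,h(R,R,A)),node(empty,false,empty),2) =?= node(h(false,2,X2),node(empty,false,empty),2).
Delete trivial equation empty =?= empty.
Delete trivial equation false =?= false.
Delete trivial equation h(empty,true,false) =?= h(empty,true,false).
Decompose h/3: node(empty,2,false) =?= node(empty,2,false),  h(2,false,true) =?= h(2,false,true),  node(true,2,node(false,R,R)) =?= node(true,2,A).
Delete trivial equation node(empty,2,false) =?= node(empty,2,false).
Delete trivial equation h(2,false,true) =?= h(2,false,true).
Decompose node/3: true =?= true,  2 =?= 2,  node(false,R,R) =?= A.
Delete trivial equation true =?= true.
Delete trivial equation 2 =?= 2.
Bind A := node(false,R,R); substituting into the one remaining equation that mentions A gives: node(h(false,2,h(R,R,node(false,R,R))),node(empty,false,empty),2) =?= node(h(false,2,X2),node(empty,false,empty),2). Substituting into the earlier binding gives Z := h(R,R,node(false,R,R)).
Bind R := empty; substituting into the remaining equation gives: node(h(false,2,h(empty,empty,node(false,empty,empty))),node(empty,false,empty),2) =?= node(h(false,2,X2),node(empty,false,empty),2). Substituting into the earlier bindings gives Z := h(empty,empty,node(false,empty,empty)), A := node(false,empty,empty).
Decompose node/3: h(false,2,h(empty,empty,node(false,empty,empty))) =?= h(false,2,X2),  node(empty,false,empty) =?= node(empty,false,empty),  2 =?= 2.
Decompose h/3: false =?= false,  2 =?= 2,  h(empty,empty,node(false,empty,empty)) =?= X2.
Delete trivial equation false =?= false.
Delete trivial equation 2 =?= 2.
Bind X2 := h(empty,empty,node(false,empty,empty)); no other remaining equation mentions X2.
Delete trivial equation node(empty,false,empty) =?= node(empty,false,empty).
Delete trivial equation 2 =?= 2.
No equations remain and no clash or occurs-check failure arose, so a unifier exists.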